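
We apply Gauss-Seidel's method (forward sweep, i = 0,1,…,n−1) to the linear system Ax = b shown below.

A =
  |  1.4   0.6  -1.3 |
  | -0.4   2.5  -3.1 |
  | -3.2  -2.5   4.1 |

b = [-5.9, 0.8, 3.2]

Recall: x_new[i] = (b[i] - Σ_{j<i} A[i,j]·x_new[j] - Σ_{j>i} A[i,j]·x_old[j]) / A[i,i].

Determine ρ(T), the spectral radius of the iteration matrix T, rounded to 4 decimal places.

Split A = D + L + U, D = diag(1.4, 2.5, 4.1).
T_GS = -(D+L)⁻¹U: row 0 first, T[0,1] = -(0.6)/(1.4) = -0.4286; later rows by forward substitution.
  T[0,:] = [+0.0000, -0.4286, +0.9286]
  T[1,:] = [+0.0000, -0.0686, +1.3886]
  T[2,:] = [+0.0000, -0.3763, +1.5714]
|λ(T)| sorted: 1.1386, 0.3643, 0.0000.
spectral radius ρ = 1.1386; 1.1386 > 1, so it fails to converge.

1.1386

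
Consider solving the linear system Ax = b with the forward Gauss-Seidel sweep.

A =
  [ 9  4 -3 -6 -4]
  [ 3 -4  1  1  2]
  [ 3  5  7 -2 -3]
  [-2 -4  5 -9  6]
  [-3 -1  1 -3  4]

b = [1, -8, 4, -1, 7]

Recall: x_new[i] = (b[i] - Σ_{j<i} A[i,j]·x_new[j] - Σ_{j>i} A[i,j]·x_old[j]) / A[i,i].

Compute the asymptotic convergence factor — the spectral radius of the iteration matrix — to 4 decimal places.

1.5801

Let D = diag(9, -4, 7, -9, 4); L, U the strict triangles.
Gauss-Seidel: T = -(D+L)⁻¹U, row 0 first, T[0,1] = -(4)/(9) = -0.4444; later rows by forward substitution.
  T[0,:] = [+0.0000  -0.4444  +0.3333  +0.6667  +0.4444]
  T[1,:] = [+0.0000  -0.3333  +0.5000  +0.7500  +0.8333]
  T[2,:] = [+0.0000  +0.4286  -0.5000  -0.5357  -0.3571]
  T[3,:] = [+0.0000  +0.4850  -0.5741  -0.7791  -0.0009]
  T[4,:] = [+0.0000  -0.1601  +0.0694  +0.2371  +0.6303]
|λ(T)| sorted: 1.5801, 0.5296, 0.1761, 0.1077, 0.0000.
ρ = 1.5801; 1.5801 > 1: divergent.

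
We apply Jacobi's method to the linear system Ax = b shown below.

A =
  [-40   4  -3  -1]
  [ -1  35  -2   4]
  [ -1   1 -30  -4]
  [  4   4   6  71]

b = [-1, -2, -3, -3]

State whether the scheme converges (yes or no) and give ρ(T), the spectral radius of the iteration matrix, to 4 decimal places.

A = D + L + U where D = diag(-40, 35, -30, 71).
Jacobi T = -D⁻¹(L+U): T[1,0] = -(-1)/(35) = +0.0286; T[1,1] = 0.
  T[0,:] = [+0.0000  +0.1000  -0.0750  -0.0250]
  T[1,:] = [+0.0286  +0.0000  +0.0571  -0.1143]
  T[2,:] = [-0.0333  +0.0333  +0.0000  -0.1333]
  T[3,:] = [-0.0563  -0.0563  -0.0845  +0.0000]
moduli |λ_i(T)| = 0.1642, 0.1358, 0.0732, 0.0448.
ρ = 0.1642; 0.1642 < 1: convergent.

yes, ρ = 0.1642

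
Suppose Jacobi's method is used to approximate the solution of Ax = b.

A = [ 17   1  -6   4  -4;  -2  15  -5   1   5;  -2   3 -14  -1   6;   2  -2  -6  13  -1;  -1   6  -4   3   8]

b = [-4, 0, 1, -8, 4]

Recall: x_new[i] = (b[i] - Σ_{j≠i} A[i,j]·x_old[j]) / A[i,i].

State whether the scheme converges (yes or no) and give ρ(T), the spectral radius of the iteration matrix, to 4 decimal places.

A = D + L + U where D = diag(17, 15, -14, 13, 8).
Jacobi T = -D⁻¹(L+U): T[1,0] = -(-2)/(15) = +0.1333; T[1,1] = 0.
  T[0,:] = [+0.0000 -0.0588 +0.3529 -0.2353 +0.2353]
  T[1,:] = [+0.1333 +0.0000 +0.3333 -0.0667 -0.3333]
  T[2,:] = [-0.1429 +0.2143 +0.0000 -0.0714 +0.4286]
  T[3,:] = [-0.1538 +0.1538 +0.4615 +0.0000 +0.0769]
  T[4,:] = [+0.1250 -0.7500 +0.5000 -0.3750 +0.0000]
eigenvalue magnitudes: 0.8506, 0.3519, 0.3519, 0.1352, 0.0478.
ρ(T) = max|λ| = 0.8506; 0.8506 < 1 ⇒ converges.

yes, ρ = 0.8506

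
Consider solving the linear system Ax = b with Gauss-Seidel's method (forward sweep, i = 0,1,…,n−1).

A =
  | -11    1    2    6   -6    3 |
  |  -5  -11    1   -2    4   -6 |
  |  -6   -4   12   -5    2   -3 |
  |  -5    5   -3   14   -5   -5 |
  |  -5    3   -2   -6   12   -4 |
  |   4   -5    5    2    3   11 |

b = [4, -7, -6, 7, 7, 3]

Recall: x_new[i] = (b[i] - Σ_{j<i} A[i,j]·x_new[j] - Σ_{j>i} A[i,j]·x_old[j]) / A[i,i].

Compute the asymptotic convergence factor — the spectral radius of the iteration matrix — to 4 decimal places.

A = D + L + U where D = diag(-11, -11, 12, 14, 12, 11).
GS T = -(D+L)⁻¹U: row 0 first, T[0,1] = -(1)/(-11) = +0.0909; later rows by forward substitution.
  T[0,:] = [+0.0000, +0.0909, +0.1818, +0.5455, -0.5455, +0.2727]
  T[1,:] = [+0.0000, -0.0413, +0.0083, -0.4298, +0.6116, -0.6694]
  T[2,:] = [+0.0000, +0.0317, +0.0937, +0.5461, -0.2355, +0.1632]
  T[3,:] = [+0.0000, +0.0540, +0.0821, +0.4653, -0.1066, +0.7286]
  T[4,:] = [+0.0000, +0.0805, +0.1303, +0.6584, -0.4727, +1.0058]
  T[5,:] = [+0.0000, -0.0980, -0.1554, -0.9061, +0.7317, -0.8844]
eigenvalue magnitudes: 1.2030, 0.2701, 0.2701, 0.0412, 0.0412, 0.0000.
ρ(T) = max|λ| = 1.2030; 1.2030 > 1, so it fails to converge.

1.2030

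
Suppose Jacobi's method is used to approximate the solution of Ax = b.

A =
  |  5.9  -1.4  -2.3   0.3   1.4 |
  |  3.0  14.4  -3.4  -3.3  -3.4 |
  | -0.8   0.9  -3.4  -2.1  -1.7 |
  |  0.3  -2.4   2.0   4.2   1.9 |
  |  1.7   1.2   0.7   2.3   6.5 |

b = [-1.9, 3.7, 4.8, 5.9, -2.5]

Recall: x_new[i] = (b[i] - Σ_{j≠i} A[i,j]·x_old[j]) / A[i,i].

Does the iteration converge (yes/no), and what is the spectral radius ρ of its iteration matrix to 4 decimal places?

yes, ρ = 0.9457

A = D + L + U where D = diag(5.9, 14.4, -3.4, 4.2, 6.5).
Jacobi T = -D⁻¹(L+U): T[0,4] = -(1.4)/(5.9) = -0.2373; T[0,0] = 0.
  T[0,:] = [+0.0000  +0.2373  +0.3898  -0.0508  -0.2373]
  T[1,:] = [-0.2083  +0.0000  +0.2361  +0.2292  +0.2361]
  T[2,:] = [-0.2353  +0.2647  +0.0000  -0.6176  -0.5000]
  T[3,:] = [-0.0714  +0.5714  -0.4762  +0.0000  -0.4524]
  T[4,:] = [-0.2615  -0.1846  -0.1077  -0.3538  +0.0000]
|λ(T)| sorted: 0.9457, 0.5414, 0.3481, 0.3481, 0.0605.
spectral radius ρ = 0.9457; 0.9457 < 1, so it converges for any x₀.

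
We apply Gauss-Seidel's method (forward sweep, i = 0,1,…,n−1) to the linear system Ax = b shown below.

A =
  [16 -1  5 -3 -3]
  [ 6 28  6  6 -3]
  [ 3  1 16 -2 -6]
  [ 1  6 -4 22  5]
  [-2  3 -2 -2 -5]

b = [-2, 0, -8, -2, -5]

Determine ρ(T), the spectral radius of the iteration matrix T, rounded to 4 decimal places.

Diagonal D = diag(16, 28, 16, 22, -5); L, U strict lower/upper.
T_GS = -(D+L)⁻¹U: row 0 first, T[0,3] = -(-3)/(16) = +0.1875; later rows by forward substitution.
  T[0,:] = [+0.0000 +0.0625 -0.3125 +0.1875 +0.1875]
  T[1,:] = [+0.0000 -0.0134 -0.1473 -0.2545 +0.0670]
  T[2,:] = [+0.0000 -0.0109 +0.0678 +0.1057 +0.3357]
  T[3,:] = [+0.0000 -0.0012 +0.0667 +0.0801 -0.1930]
  T[4,:] = [+0.0000 -0.0282 -0.0172 -0.3020 -0.0919]
|eigenvalues of T|: 0.2883, 0.1804, 0.1804, 0.0162, 0.0000.
ρ = 0.2883; 0.2883 < 1, so it converges for any x₀.

0.2883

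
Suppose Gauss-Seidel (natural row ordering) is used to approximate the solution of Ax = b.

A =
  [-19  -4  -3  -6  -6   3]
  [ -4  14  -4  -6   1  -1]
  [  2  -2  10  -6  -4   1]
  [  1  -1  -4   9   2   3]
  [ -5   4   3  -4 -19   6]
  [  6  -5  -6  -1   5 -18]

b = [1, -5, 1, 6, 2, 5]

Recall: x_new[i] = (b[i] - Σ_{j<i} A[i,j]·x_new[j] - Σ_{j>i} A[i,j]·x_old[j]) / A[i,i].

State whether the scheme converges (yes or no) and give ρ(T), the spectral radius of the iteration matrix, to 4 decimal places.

yes, ρ = 0.8400

Diagonal D = diag(-19, 14, 10, 9, -19, -18); L, U strict lower/upper.
Gauss-Seidel: T = -(D+L)⁻¹U, row 0 first, T[0,5] = -(3)/(-19) = +0.1579; later rows by forward substitution.
  T[0,:] = [+0.0000 -0.2105 -0.1579 -0.3158 -0.3158 +0.1579]
  T[1,:] = [+0.0000 -0.0602 +0.2406 +0.3383 -0.1617 +0.1165]
  T[2,:] = [+0.0000 +0.0301 +0.0797 +0.7308 +0.4308 -0.1083]
  T[3,:] = [+0.0000 +0.0301 +0.0797 +0.3975 -0.0136 -0.3860]
  T[4,:] = [+0.0000 +0.0412 +0.0880 +0.1860 +0.1200 +0.3630]
  T[5,:] = [+0.0000 -0.0537 -0.1260 -0.4133 -0.1699 +0.1786]
eigenvalue magnitudes: 0.8400, 0.2036, 0.2036, 0.1557, 0.1557, 0.0000.
ρ = 0.8400; 0.8400 < 1, so it converges for any x₀.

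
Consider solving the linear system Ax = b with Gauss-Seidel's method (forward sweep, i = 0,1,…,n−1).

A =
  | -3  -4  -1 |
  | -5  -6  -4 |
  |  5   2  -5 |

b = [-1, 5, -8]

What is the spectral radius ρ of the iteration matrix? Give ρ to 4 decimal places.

1.3039

Write A = D+L+U with D = diag(-3, -6, -5).
T_GS = -(D+L)⁻¹U: row 0 first, T[0,1] = -(-4)/(-3) = -1.3333; later rows by forward substitution.
  T[0,:] = [+0.0000  -1.3333  -0.3333]
  T[1,:] = [+0.0000  +1.1111  -0.3889]
  T[2,:] = [+0.0000  -0.8889  -0.4889]
|roots of det(T-λI)|: 1.3039, 0.6817, 0.0000.
ρ(T) = max|λ| = 1.3039; 1.3039 > 1 ⇒ diverges.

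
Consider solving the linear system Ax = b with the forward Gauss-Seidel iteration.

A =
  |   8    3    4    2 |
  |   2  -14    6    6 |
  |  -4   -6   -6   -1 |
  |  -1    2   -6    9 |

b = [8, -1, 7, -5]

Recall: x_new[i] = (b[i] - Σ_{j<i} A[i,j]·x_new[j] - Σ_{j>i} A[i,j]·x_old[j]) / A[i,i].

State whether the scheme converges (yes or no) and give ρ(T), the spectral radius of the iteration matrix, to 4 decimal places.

Let D = diag(8, -14, -6, 9); L, U the strict triangles.
GS T = -(D+L)⁻¹U: row 0 first, T[0,3] = -(2)/(8) = -0.2500; later rows by forward substitution.
  T[0,:] = [+0.0000  -0.3750  -0.5000  -0.2500]
  T[1,:] = [+0.0000  -0.0536  +0.3571  +0.3929]
  T[2,:] = [+0.0000  +0.3036  -0.0238  -0.3929]
  T[3,:] = [+0.0000  +0.1726  -0.1508  -0.3770]
moduli |λ_i(T)| = 0.7297, 0.2895, 0.0141, 0.0000.
ρ(T) = max|λ| = 0.7297; 0.7297 < 1: convergent.

yes, ρ = 0.7297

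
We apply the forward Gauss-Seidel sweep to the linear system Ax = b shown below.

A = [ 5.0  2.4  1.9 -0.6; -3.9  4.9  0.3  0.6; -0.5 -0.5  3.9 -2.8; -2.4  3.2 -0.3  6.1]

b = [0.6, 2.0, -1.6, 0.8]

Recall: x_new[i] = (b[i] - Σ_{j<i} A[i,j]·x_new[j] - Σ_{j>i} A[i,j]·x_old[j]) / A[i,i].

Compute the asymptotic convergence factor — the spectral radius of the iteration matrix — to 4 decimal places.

0.5003

Split A = D + L + U, D = diag(5, 4.9, 3.9, 6.1).
T_GS = -(D+L)⁻¹U: row 0 first, T[0,2] = -(1.9)/(5) = -0.3800; later rows by forward substitution.
  T[0,:] = [+0.0000 -0.4800 -0.3800 +0.1200]
  T[1,:] = [+0.0000 -0.3820 -0.3637 -0.0269]
  T[2,:] = [+0.0000 -0.1105 -0.0953 +0.7299]
  T[3,:] = [+0.0000 +0.0061 +0.0366 +0.0972]
moduli |λ_i(T)| = 0.5003, 0.2022, 0.0820, 0.0000.
ρ = 0.5003; 0.5003 < 1: convergent.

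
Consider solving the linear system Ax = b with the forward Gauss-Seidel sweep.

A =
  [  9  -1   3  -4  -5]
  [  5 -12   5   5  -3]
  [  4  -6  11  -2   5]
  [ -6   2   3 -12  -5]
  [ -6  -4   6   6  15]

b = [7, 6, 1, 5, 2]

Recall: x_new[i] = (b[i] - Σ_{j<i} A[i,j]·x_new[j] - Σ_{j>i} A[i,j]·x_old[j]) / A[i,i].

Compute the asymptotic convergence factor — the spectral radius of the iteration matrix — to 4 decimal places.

0.9065

Split A = D + L + U, D = diag(9, -12, 11, -12, 15).
Gauss-Seidel: T = -(D+L)⁻¹U, row 0 first, T[0,1] = -(-1)/(9) = +0.1111; later rows by forward substitution.
  T[0,:] = [+0.0000 +0.1111 -0.3333 +0.4444 +0.5556]
  T[1,:] = [+0.0000 +0.0463 +0.2778 +0.6019 -0.0185]
  T[2,:] = [+0.0000 -0.0152 +0.2727 +0.3485 -0.6667]
  T[3,:] = [+0.0000 -0.0516 +0.2811 -0.0348 -0.8642]
  T[4,:] = [+0.0000 +0.0835 -0.2808 +0.2128 +0.8296]
|eigenvalues of T|: 0.9065, 0.2809, 0.0742, 0.0742, 0.0000.
spectral radius ρ = 0.9065; 0.9065 < 1, so it converges for any x₀.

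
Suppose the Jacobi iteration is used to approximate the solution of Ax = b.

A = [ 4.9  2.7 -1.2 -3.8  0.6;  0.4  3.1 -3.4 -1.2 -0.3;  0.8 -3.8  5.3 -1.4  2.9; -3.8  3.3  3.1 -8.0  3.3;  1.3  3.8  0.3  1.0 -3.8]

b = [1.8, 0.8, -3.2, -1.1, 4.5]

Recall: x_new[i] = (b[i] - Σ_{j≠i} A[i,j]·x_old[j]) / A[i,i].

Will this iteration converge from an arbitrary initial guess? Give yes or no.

Diagonal D = diag(4.9, 3.1, 5.3, -8, -3.8); L, U strict lower/upper.
T_J = -D⁻¹(L+U): T[0,2] = -(-1.2)/(4.9) = +0.2449; T[0,0] = 0.
  T[0,:] = [+0.0000  -0.5510  +0.2449  +0.7755  -0.1224]
  T[1,:] = [-0.1290  +0.0000  +1.0968  +0.3871  +0.0968]
  T[2,:] = [-0.1509  +0.7170  +0.0000  +0.2642  -0.5472]
  T[3,:] = [-0.4750  +0.4125  +0.3875  +0.0000  +0.4125]
  T[4,:] = [+0.3421  +1.0000  +0.0789  +0.2632  +0.0000]
|eigenvalues of T|: 1.1794, 0.7933, 0.7933, 0.7073, 0.7073.
ρ = 1.1794; 1.1794 > 1, so it fails to converge.

no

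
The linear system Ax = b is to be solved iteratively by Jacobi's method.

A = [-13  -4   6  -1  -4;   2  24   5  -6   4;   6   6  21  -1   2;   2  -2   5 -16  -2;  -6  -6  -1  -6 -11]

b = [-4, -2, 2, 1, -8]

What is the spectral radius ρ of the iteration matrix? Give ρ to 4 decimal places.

Diagonal D = diag(-13, 24, 21, -16, -11); L, U strict lower/upper.
T_J = -D⁻¹(L+U): T[0,1] = -(-4)/(-13) = -0.3077; T[0,0] = 0.
  T[0,:] = [+0.0000 -0.3077 +0.4615 -0.0769 -0.3077]
  T[1,:] = [-0.0833 +0.0000 -0.2083 +0.2500 -0.1667]
  T[2,:] = [-0.2857 -0.2857 +0.0000 +0.0476 -0.0952]
  T[3,:] = [+0.1250 -0.1250 +0.3125 +0.0000 -0.1250]
  T[4,:] = [-0.5455 -0.5455 -0.0909 -0.5455 +0.0000]
|eigenvalues of T|: 0.5513, 0.3713, 0.3713, 0.1334, 0.1334.
ρ(T) = max|λ| = 0.5513; 0.5513 < 1, so it converges for any x₀.

0.5513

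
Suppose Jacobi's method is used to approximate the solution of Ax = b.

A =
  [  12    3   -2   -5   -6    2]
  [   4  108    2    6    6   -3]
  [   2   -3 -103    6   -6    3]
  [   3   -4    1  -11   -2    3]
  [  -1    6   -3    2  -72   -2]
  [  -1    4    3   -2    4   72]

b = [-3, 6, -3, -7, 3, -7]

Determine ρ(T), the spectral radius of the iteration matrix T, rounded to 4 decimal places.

Diagonal D = diag(12, 108, -103, -11, -72, 72); L, U strict lower/upper.
Jacobi T = -D⁻¹(L+U): T[0,2] = -(-2)/(12) = +0.1667; T[0,0] = 0.
  T[0,:] = [+0.0000, -0.2500, +0.1667, +0.4167, +0.5000, -0.1667]
  T[1,:] = [-0.0370, +0.0000, -0.0185, -0.0556, -0.0556, +0.0278]
  T[2,:] = [+0.0194, -0.0291, +0.0000, +0.0583, -0.0583, +0.0291]
  T[3,:] = [+0.2727, -0.3636, +0.0909, +0.0000, -0.1818, +0.2727]
  T[4,:] = [-0.0139, +0.0833, -0.0417, +0.0278, +0.0000, -0.0278]
  T[5,:] = [+0.0139, -0.0556, -0.0417, +0.0278, -0.0556, +0.0000]
|λ(T)| sorted: 0.4318, 0.3000, 0.1188, 0.0671, 0.0671, 0.0279.
ρ = 0.4318; 0.4318 < 1 ⇒ converges.

0.4318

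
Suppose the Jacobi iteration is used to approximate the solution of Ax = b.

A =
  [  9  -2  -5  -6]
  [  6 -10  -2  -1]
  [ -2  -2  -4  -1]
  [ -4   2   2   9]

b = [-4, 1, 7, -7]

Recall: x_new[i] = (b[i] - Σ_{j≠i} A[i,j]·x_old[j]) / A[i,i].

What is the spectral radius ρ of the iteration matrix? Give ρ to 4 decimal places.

0.8264

Diagonal D = diag(9, -10, -4, 9); L, U strict lower/upper.
Jacobi T = -D⁻¹(L+U): T[3,0] = -(-4)/(9) = +0.4444; T[3,3] = 0.
  T[0,:] = [+0.0000, +0.2222, +0.5556, +0.6667]
  T[1,:] = [+0.6000, +0.0000, -0.2000, -0.1000]
  T[2,:] = [-0.5000, -0.5000, +0.0000, -0.2500]
  T[3,:] = [+0.4444, -0.2222, -0.2222, +0.0000]
|eigenvalues of T|: 0.8264, 0.4985, 0.4985, 0.1563.
spectral radius ρ = 0.8264; 0.8264 < 1, so it converges for any x₀.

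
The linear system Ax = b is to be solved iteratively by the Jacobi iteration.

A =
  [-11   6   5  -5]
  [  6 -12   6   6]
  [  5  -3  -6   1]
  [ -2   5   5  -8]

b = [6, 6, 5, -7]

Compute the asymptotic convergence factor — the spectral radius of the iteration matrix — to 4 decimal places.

Diagonal D = diag(-11, -12, -6, -8); L, U strict lower/upper.
Jacobi T = -D⁻¹(L+U): T[1,2] = -(6)/(-12) = +0.5000; T[1,1] = 0.
  T[0,:] = [+0.0000 +0.5455 +0.4545 -0.4545]
  T[1,:] = [+0.5000 +0.0000 +0.5000 +0.5000]
  T[2,:] = [+0.8333 -0.5000 +0.0000 +0.1667]
  T[3,:] = [-0.2500 +0.6250 +0.6250 +0.0000]
eigenvalue magnitudes: 1.1572, 0.6014, 0.6014, 0.0407.
ρ = 1.1572; 1.1572 > 1, so it fails to converge.

1.1572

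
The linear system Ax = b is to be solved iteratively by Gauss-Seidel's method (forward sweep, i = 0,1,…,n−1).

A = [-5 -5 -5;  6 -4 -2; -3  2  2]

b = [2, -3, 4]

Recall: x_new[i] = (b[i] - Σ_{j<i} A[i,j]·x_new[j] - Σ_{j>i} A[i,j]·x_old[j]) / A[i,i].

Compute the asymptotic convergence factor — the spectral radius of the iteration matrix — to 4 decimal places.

1.5000

Split A = D + L + U, D = diag(-5, -4, 2).
GS T = -(D+L)⁻¹U: row 0 first, T[0,1] = -(-5)/(-5) = -1.0000; later rows by forward substitution.
  T[0,:] = [+0.0000, -1.0000, -1.0000]
  T[1,:] = [+0.0000, -1.5000, -2.0000]
  T[2,:] = [+0.0000, +0.0000, +0.5000]
|λ(T)| sorted: 1.5000, 0.5000, 0.0000.
ρ(T) = max|λ| = 1.5000; 1.5000 > 1: divergent.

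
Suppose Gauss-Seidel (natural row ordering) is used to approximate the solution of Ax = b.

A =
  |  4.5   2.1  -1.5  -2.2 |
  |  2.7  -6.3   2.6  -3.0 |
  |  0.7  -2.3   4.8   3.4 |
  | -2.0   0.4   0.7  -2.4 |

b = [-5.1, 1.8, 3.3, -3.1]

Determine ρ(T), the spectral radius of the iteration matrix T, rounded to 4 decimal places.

Write A = D+L+U with D = diag(4.5, -6.3, 4.8, -2.4).
Gauss-Seidel: T = -(D+L)⁻¹U, row 0 first, T[0,2] = -(-1.5)/(4.5) = +0.3333; later rows by forward substitution.
  T[0,:] = [+0.0000, -0.4667, +0.3333, +0.4889]
  T[1,:] = [+0.0000, -0.2000, +0.5556, -0.2667]
  T[2,:] = [+0.0000, -0.0278, +0.2176, -0.9074]
  T[3,:] = [+0.0000, +0.3475, -0.1217, -0.7165]
eigenvalue magnitudes: 0.9031, 0.3548, 0.3548, 0.0000.
ρ(T) = max|λ| = 0.9031; 0.9031 < 1 ⇒ converges.

0.9031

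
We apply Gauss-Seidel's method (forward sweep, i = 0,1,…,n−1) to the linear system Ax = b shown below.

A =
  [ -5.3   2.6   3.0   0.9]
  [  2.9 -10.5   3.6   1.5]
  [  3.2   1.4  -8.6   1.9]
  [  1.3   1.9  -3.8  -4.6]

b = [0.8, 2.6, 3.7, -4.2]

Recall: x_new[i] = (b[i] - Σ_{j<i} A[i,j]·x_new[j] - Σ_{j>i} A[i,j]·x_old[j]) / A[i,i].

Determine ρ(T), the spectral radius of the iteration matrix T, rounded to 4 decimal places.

0.5975

Diagonal D = diag(-5.3, -10.5, -8.6, -4.6); L, U strict lower/upper.
GS T = -(D+L)⁻¹U: row 0 first, T[0,2] = -(3)/(-5.3) = +0.5660; later rows by forward substitution.
  T[0,:] = [+0.0000  +0.4906  +0.5660  +0.1698]
  T[1,:] = [+0.0000  +0.1355  +0.4992  +0.1898]
  T[2,:] = [+0.0000  +0.2046  +0.2919  +0.3150]
  T[3,:] = [+0.0000  +0.0256  +0.1250  -0.1339]
eigenvalue magnitudes: 0.5975, 0.2263, 0.0777, 0.0000.
spectral radius ρ = 0.5975; 0.5975 < 1 ⇒ converges.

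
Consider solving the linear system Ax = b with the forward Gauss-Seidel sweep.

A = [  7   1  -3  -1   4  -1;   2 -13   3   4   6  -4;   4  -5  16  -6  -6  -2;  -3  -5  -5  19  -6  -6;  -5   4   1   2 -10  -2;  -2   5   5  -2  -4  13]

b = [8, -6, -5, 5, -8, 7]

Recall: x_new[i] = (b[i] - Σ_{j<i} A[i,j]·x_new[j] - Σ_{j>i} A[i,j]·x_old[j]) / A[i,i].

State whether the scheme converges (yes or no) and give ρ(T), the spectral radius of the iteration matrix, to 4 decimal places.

Diagonal D = diag(7, -13, 16, 19, -10, 13); L, U strict lower/upper.
T_GS = -(D+L)⁻¹U: row 0 first, T[0,1] = -(1)/(7) = -0.1429; later rows by forward substitution.
  T[0,:] = [+0.0000  -0.1429  +0.4286  +0.1429  -0.5714  +0.1429]
  T[1,:] = [+0.0000  -0.0220  +0.2967  +0.3297  +0.3736  -0.2857]
  T[2,:] = [+0.0000  +0.0288  -0.0144  +0.4423  +0.6346  +0.0000]
  T[3,:] = [+0.0000  -0.0207  +0.1420  +0.2257  +0.4909  +0.2632]
  T[4,:] = [+0.0000  +0.0614  -0.0687  +0.1498  +0.5968  -0.3331]
  T[5,:] = [+0.0000  -0.0089  -0.0419  -0.1941  -0.2165  +0.0699]
|λ(T)| sorted: 0.8793, 0.2612, 0.2612, 0.1760, 0.0114, 0.0000.
spectral radius ρ = 0.8793; 0.8793 < 1 ⇒ converges.

yes, ρ = 0.8793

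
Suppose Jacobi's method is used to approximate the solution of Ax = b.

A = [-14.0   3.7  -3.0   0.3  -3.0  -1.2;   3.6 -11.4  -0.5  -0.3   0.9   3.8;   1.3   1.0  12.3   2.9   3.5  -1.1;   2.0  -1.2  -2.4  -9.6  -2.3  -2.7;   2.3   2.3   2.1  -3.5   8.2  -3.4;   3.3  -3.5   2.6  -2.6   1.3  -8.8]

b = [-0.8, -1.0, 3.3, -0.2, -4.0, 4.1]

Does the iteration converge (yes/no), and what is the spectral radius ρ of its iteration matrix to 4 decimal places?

Split A = D + L + U, D = diag(-14, -11.4, 12.3, -9.6, 8.2, -8.8).
T_J = -D⁻¹(L+U): T[2,5] = -(-1.1)/(12.3) = +0.0894; T[2,2] = 0.
  T[0,:] = [+0.0000 +0.2643 -0.2143 +0.0214 -0.2143 -0.0857]
  T[1,:] = [+0.3158 +0.0000 -0.0439 -0.0263 +0.0789 +0.3333]
  T[2,:] = [-0.1057 -0.0813 +0.0000 -0.2358 -0.2846 +0.0894]
  T[3,:] = [+0.2083 -0.1250 -0.2500 +0.0000 -0.2396 -0.2813]
  T[4,:] = [-0.2805 -0.2805 -0.2561 +0.4268 +0.0000 +0.4146]
  T[5,:] = [+0.3750 -0.3977 +0.2955 -0.2955 +0.1477 +0.0000]
eigenvalue magnitudes: 0.5891, 0.4411, 0.3608, 0.3608, 0.2961, 0.0415.
spectral radius ρ = 0.5891; 0.5891 < 1: convergent.

yes, ρ = 0.5891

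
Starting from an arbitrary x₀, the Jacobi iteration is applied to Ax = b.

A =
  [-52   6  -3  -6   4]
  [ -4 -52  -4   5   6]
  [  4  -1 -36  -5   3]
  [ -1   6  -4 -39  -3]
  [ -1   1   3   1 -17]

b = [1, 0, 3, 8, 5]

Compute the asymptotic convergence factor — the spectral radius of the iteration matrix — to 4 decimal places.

Let D = diag(-52, -52, -36, -39, -17); L, U the strict triangles.
T_J = -D⁻¹(L+U): T[2,3] = -(-5)/(-36) = -0.1389; T[2,2] = 0.
  T[0,:] = [+0.0000, +0.1154, -0.0577, -0.1154, +0.0769]
  T[1,:] = [-0.0769, +0.0000, -0.0769, +0.0962, +0.1154]
  T[2,:] = [+0.1111, -0.0278, +0.0000, -0.1389, +0.0833]
  T[3,:] = [-0.0256, +0.1538, -0.1026, +0.0000, -0.0769]
  T[4,:] = [-0.0588, +0.0588, +0.1765, +0.0588, +0.0000]
eigenvalue magnitudes: 0.2105, 0.1449, 0.1382, 0.1382, 0.0963.
ρ(T) = max|λ| = 0.2105; 0.2105 < 1: convergent.

0.2105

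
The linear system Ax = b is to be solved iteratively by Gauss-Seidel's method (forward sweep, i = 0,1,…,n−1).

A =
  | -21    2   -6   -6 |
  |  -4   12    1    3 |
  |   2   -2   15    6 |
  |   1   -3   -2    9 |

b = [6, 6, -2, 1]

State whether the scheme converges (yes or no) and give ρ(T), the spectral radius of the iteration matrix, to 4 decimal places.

yes, ρ = 0.2234

A = D + L + U where D = diag(-21, 12, 15, 9).
GS T = -(D+L)⁻¹U: row 0 first, T[0,2] = -(-6)/(-21) = -0.2857; later rows by forward substitution.
  T[0,:] = [+0.0000 +0.0952 -0.2857 -0.2857]
  T[1,:] = [+0.0000 +0.0317 -0.1786 -0.3452]
  T[2,:] = [+0.0000 -0.0085 +0.0143 -0.4079]
  T[3,:] = [+0.0000 -0.0019 -0.0246 -0.1740]
moduli |λ_i(T)| = 0.2234, 0.0742, 0.0213, 0.0000.
ρ(T) = max|λ| = 0.2234; 0.2234 < 1, so it converges for any x₀.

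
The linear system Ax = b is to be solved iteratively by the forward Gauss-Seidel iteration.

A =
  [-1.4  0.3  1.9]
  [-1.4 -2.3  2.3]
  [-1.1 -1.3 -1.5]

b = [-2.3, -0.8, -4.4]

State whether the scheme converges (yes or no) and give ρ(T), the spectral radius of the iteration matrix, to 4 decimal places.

Diagonal D = diag(-1.4, -2.3, -1.5); L, U strict lower/upper.
T_GS = -(D+L)⁻¹U: row 0 first, T[0,2] = -(1.9)/(-1.4) = +1.3571; later rows by forward substitution.
  T[0,:] = [+0.0000  +0.2143  +1.3571]
  T[1,:] = [+0.0000  -0.1304  +0.1739]
  T[2,:] = [+0.0000  -0.0441  -1.1460]
|roots of det(T-λI)|: 1.1384, 0.1380, 0.0000.
ρ(T) = max|λ| = 1.1384; 1.1384 > 1, so it fails to converge.

no, ρ = 1.1384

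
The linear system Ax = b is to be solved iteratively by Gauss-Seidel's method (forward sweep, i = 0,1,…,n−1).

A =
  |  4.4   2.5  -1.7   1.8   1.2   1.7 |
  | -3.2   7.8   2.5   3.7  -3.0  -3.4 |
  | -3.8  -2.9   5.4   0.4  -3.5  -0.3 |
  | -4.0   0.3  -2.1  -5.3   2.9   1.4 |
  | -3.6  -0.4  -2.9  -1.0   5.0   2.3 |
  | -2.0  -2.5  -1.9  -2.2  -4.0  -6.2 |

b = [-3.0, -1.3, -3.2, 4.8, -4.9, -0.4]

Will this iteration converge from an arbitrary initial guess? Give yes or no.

Split A = D + L + U, D = diag(4.4, 7.8, 5.4, -5.3, 5, -6.2).
GS T = -(D+L)⁻¹U: row 0 first, T[0,3] = -(1.8)/(4.4) = -0.4091; later rows by forward substitution.
  T[0,:] = [+0.0000, -0.5682, +0.3864, -0.4091, -0.2727, -0.3864]
  T[1,:] = [+0.0000, -0.2331, -0.1620, -0.6422, +0.2727, +0.2774]
  T[2,:] = [+0.0000, -0.5250, +0.1849, -0.7068, +0.6027, -0.0674]
  T[3,:] = [+0.0000, +0.6236, -0.3740, +0.5525, +0.5296, +0.5981]
  T[4,:] = [+0.0000, -0.6075, +0.2976, -0.6454, +0.2809, -0.6354]
  T[5,:] = [+0.0000, +0.6088, -0.1753, +0.8279, -0.5759, +0.2311]
|eigenvalues of T|: 1.2865, 0.5403, 0.2818, 0.2818, 0.0198, 0.0000.
spectral radius ρ = 1.2865; 1.2865 > 1, so it fails to converge.

no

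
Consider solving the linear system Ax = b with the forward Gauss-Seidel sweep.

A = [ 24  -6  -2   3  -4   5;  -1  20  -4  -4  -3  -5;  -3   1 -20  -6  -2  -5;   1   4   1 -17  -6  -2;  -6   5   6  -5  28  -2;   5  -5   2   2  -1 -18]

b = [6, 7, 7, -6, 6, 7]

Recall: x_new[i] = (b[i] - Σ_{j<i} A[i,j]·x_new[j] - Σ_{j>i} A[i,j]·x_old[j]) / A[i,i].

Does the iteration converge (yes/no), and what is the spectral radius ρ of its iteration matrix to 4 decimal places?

A = D + L + U where D = diag(24, 20, -20, -17, 28, -18).
GS T = -(D+L)⁻¹U: row 0 first, T[0,1] = -(-6)/(24) = +0.2500; later rows by forward substitution.
  T[0,:] = [+0.0000  +0.2500  +0.0833  -0.1250  +0.1667  -0.2083]
  T[1,:] = [+0.0000  +0.0125  +0.2042  +0.1938  +0.1583  +0.2396]
  T[2,:] = [+0.0000  -0.0369  -0.0023  -0.2716  -0.1171  -0.2068]
  T[3,:] = [+0.0000  +0.0155  +0.0528  +0.0223  -0.3128  -0.0857]
  T[4,:] = [+0.0000  +0.0620  -0.0087  +0.0008  -0.0233  +0.0130]
  T[5,:] = [+0.0000  +0.0602  -0.0275  -0.1163  -0.0442  -0.1576]
eigenvalue magnitudes: 0.3385, 0.2005, 0.2005, 0.1336, 0.0578, 0.0000.
spectral radius ρ = 0.3385; 0.3385 < 1 ⇒ converges.

yes, ρ = 0.3385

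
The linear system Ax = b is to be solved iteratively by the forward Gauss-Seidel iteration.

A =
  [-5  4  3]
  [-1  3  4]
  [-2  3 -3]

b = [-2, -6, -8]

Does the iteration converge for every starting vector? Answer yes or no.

Diagonal D = diag(-5, 3, -3); L, U strict lower/upper.
Gauss-Seidel: T = -(D+L)⁻¹U, row 0 first, T[0,2] = -(3)/(-5) = +0.6000; later rows by forward substitution.
  T[0,:] = [+0.0000  +0.8000  +0.6000]
  T[1,:] = [+0.0000  +0.2667  -1.1333]
  T[2,:] = [+0.0000  -0.2667  -1.5333]
|λ(T)| sorted: 1.6880, 0.4213, 0.0000.
spectral radius ρ = 1.6880; 1.6880 > 1, so it fails to converge.

no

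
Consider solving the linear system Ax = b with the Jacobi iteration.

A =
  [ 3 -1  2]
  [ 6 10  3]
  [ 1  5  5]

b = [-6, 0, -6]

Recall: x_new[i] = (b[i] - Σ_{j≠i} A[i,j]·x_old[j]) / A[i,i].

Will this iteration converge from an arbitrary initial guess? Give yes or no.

yes

Split A = D + L + U, D = diag(3, 10, 5).
Jacobi: T = -D⁻¹(L+U), T[1,2] = -(3)/(10) = -0.3000; T[1,1] = 0.
  T[0,:] = [+0.0000, +0.3333, -0.6667]
  T[1,:] = [-0.6000, +0.0000, -0.3000]
  T[2,:] = [-0.2000, -1.0000, +0.0000]
|λ(T)| sorted: 0.8310, 0.6762, 0.6762.
spectral radius ρ = 0.8310; 0.8310 < 1 ⇒ converges.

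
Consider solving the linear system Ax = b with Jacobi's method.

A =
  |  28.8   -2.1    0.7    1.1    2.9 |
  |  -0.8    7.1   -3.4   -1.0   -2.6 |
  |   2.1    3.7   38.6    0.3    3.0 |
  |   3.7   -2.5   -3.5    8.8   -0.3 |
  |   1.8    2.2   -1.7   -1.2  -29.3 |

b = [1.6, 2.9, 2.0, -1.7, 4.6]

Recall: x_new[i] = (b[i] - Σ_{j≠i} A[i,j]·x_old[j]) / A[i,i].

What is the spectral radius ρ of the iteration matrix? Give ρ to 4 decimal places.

0.3347

A = D + L + U where D = diag(28.8, 7.1, 38.6, 8.8, -29.3).
Jacobi T = -D⁻¹(L+U): T[3,0] = -(3.7)/(8.8) = -0.4205; T[3,3] = 0.
  T[0,:] = [+0.0000 +0.0729 -0.0243 -0.0382 -0.1007]
  T[1,:] = [+0.1127 +0.0000 +0.4789 +0.1408 +0.3662]
  T[2,:] = [-0.0544 -0.0959 +0.0000 -0.0078 -0.0777]
  T[3,:] = [-0.4205 +0.2841 +0.3977 +0.0000 +0.0341]
  T[4,:] = [+0.0614 +0.0751 -0.0580 -0.0410 +0.0000]
|λ(T)| sorted: 0.3347, 0.1923, 0.1923, 0.0869, 0.0869.
ρ = 0.3347; 0.3347 < 1 ⇒ converges.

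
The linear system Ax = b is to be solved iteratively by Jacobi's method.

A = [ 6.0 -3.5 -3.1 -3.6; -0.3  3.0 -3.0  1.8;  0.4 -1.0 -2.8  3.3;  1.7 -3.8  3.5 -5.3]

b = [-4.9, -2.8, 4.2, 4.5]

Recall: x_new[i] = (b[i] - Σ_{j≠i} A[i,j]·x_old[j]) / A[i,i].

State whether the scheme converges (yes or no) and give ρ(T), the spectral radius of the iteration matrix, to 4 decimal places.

Let D = diag(6, 3, -2.8, -5.3); L, U the strict triangles.
Jacobi: T = -D⁻¹(L+U), T[2,3] = -(3.3)/(-2.8) = +1.1786; T[2,2] = 0.
  T[0,:] = [+0.0000  +0.5833  +0.5167  +0.6000]
  T[1,:] = [+0.1000  +0.0000  +1.0000  -0.6000]
  T[2,:] = [+0.1429  -0.3571  +0.0000  +1.1786]
  T[3,:] = [+0.3208  -0.7170  +0.6604  +0.0000]
|eigenvalues of T|: 1.2864, 0.8065, 0.3031, 0.3031.
ρ(T) = max|λ| = 1.2864; 1.2864 > 1 ⇒ diverges.

no, ρ = 1.2864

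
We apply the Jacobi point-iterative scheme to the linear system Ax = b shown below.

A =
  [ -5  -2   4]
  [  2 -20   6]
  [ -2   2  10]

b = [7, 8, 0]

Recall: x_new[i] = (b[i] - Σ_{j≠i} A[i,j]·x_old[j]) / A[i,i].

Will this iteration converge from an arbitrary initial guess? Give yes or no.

Diagonal D = diag(-5, -20, 10); L, U strict lower/upper.
Jacobi: T = -D⁻¹(L+U), T[1,0] = -(2)/(-20) = +0.1000; T[1,1] = 0.
  T[0,:] = [+0.0000  -0.4000  +0.8000]
  T[1,:] = [+0.1000  +0.0000  +0.3000]
  T[2,:] = [+0.2000  -0.2000  +0.0000]
moduli |λ_i(T)| = 0.4000, 0.3162, 0.3162.
ρ = 0.4000; 0.4000 < 1 ⇒ converges.

yes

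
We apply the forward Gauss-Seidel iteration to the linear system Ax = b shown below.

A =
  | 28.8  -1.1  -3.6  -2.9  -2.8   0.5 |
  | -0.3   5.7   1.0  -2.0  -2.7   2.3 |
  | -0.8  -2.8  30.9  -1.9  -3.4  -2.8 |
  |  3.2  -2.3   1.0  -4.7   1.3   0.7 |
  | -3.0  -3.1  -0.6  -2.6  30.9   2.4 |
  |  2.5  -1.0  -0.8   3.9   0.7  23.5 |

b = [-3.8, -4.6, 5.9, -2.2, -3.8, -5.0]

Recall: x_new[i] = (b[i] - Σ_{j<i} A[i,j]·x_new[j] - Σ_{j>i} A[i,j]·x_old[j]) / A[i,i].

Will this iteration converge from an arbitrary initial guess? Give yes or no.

yes

Let D = diag(28.8, 5.7, 30.9, -4.7, 30.9, 23.5); L, U the strict triangles.
T_GS = -(D+L)⁻¹U: row 0 first, T[0,4] = -(-2.8)/(28.8) = +0.0972; later rows by forward substitution.
  T[0,:] = [+0.0000 +0.0382 +0.1250 +0.1007 +0.0972 -0.0174]
  T[1,:] = [+0.0000 +0.0020 -0.1689 +0.3562 +0.4788 -0.4044]
  T[2,:] = [+0.0000 +0.0012 -0.0121 +0.0964 +0.1559 +0.0535]
  T[3,:] = [+0.0000 +0.0253 +0.1652 -0.0852 +0.1417 +0.3464]
  T[4,:] = [+0.0000 +0.0061 +0.0089 +0.0402 +0.0724 -0.0897]
  T[5,:] = [+0.0000 -0.0083 -0.0486 +0.0207 -0.0103 -0.0684]
|λ(T)| sorted: 0.2658, 0.1923, 0.0446, 0.0446, 0.0093, 0.0000.
spectral radius ρ = 0.2658; 0.2658 < 1: convergent.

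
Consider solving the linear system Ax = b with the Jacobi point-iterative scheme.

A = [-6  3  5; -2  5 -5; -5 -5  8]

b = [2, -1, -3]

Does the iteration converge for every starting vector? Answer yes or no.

Split A = D + L + U, D = diag(-6, 5, 8).
T_J = -D⁻¹(L+U): T[1,2] = -(-5)/(5) = +1.0000; T[1,1] = 0.
  T[0,:] = [+0.0000, +0.5000, +0.8333]
  T[1,:] = [+0.4000, +0.0000, +1.0000]
  T[2,:] = [+0.6250, +0.6250, +0.0000]
|λ(T)| sorted: 1.3193, 0.8606, 0.4587.
ρ = 1.3193; 1.3193 > 1, so it fails to converge.

no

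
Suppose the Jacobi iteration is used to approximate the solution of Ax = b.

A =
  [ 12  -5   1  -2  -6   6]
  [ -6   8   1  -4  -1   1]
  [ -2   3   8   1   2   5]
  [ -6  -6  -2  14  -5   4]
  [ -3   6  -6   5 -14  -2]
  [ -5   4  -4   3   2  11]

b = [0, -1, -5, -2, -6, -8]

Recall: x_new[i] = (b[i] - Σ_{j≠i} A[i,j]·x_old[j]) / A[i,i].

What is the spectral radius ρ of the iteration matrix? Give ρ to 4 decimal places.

Diagonal D = diag(12, 8, 8, 14, -14, 11); L, U strict lower/upper.
Jacobi: T = -D⁻¹(L+U), T[0,1] = -(-5)/(12) = +0.4167; T[0,0] = 0.
  T[0,:] = [+0.0000 +0.4167 -0.0833 +0.1667 +0.5000 -0.5000]
  T[1,:] = [+0.7500 +0.0000 -0.1250 +0.5000 +0.1250 -0.1250]
  T[2,:] = [+0.2500 -0.3750 +0.0000 -0.1250 -0.2500 -0.6250]
  T[3,:] = [+0.4286 +0.4286 +0.1429 +0.0000 +0.3571 -0.2857]
  T[4,:] = [-0.2143 +0.4286 -0.4286 +0.3571 +0.0000 -0.1429]
  T[5,:] = [+0.4545 -0.3636 +0.3636 -0.2727 -0.1818 +0.0000]
|roots of det(T-λI)|: 1.2065, 0.7256, 0.7256, 0.6529, 0.2626, 0.0352.
ρ(T) = max|λ| = 1.2065; 1.2065 > 1 ⇒ diverges.

1.2065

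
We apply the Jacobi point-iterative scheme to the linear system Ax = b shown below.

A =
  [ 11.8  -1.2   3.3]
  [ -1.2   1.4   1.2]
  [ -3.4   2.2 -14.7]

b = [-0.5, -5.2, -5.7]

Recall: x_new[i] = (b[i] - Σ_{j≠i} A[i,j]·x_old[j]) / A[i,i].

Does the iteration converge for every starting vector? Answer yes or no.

A = D + L + U where D = diag(11.8, 1.4, -14.7).
T_J = -D⁻¹(L+U): T[2,0] = -(-3.4)/(-14.7) = -0.2313; T[2,2] = 0.
  T[0,:] = [+0.0000, +0.1017, -0.2797]
  T[1,:] = [+0.8571, +0.0000, -0.8571]
  T[2,:] = [-0.2313, +0.1497, +0.0000]
|λ(T)| sorted: 0.2817, 0.2362, 0.2362.
spectral radius ρ = 0.2817; 0.2817 < 1 ⇒ converges.

yes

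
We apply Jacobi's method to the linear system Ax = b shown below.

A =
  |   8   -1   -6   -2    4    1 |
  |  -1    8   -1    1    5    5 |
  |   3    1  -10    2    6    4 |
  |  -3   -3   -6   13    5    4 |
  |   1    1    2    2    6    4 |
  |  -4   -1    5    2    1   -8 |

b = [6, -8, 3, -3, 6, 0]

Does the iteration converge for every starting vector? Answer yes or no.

no

Split A = D + L + U, D = diag(8, 8, -10, 13, 6, -8).
Jacobi: T = -D⁻¹(L+U), T[4,5] = -(4)/(6) = -0.6667; T[4,4] = 0.
  T[0,:] = [+0.0000  +0.1250  +0.7500  +0.2500  -0.5000  -0.1250]
  T[1,:] = [+0.1250  +0.0000  +0.1250  -0.1250  -0.6250  -0.6250]
  T[2,:] = [+0.3000  +0.1000  +0.0000  +0.2000  +0.6000  +0.4000]
  T[3,:] = [+0.2308  +0.2308  +0.4615  +0.0000  -0.3846  -0.3077]
  T[4,:] = [-0.1667  -0.1667  -0.3333  -0.3333  +0.0000  -0.6667]
  T[5,:] = [-0.5000  -0.1250  +0.6250  +0.2500  +0.1250  +0.0000]
moduli |λ_i(T)| = 1.1258, 0.7728, 0.5844, 0.5844, 0.1209, 0.0201.
spectral radius ρ = 1.1258; 1.1258 > 1 ⇒ diverges.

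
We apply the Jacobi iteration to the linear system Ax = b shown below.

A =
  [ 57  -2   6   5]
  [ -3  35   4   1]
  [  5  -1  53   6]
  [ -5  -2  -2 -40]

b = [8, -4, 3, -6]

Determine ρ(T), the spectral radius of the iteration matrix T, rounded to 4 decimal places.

0.1906

A = D + L + U where D = diag(57, 35, 53, -40).
T_J = -D⁻¹(L+U): T[1,2] = -(4)/(35) = -0.1143; T[1,1] = 0.
  T[0,:] = [+0.0000  +0.0351  -0.1053  -0.0877]
  T[1,:] = [+0.0857  +0.0000  -0.1143  -0.0286]
  T[2,:] = [-0.0943  +0.0189  +0.0000  -0.1132]
  T[3,:] = [-0.1250  -0.0500  -0.0500  +0.0000]
eigenvalue magnitudes: 0.1906, 0.1168, 0.1168, 0.0280.
spectral radius ρ = 0.1906; 0.1906 < 1 ⇒ converges.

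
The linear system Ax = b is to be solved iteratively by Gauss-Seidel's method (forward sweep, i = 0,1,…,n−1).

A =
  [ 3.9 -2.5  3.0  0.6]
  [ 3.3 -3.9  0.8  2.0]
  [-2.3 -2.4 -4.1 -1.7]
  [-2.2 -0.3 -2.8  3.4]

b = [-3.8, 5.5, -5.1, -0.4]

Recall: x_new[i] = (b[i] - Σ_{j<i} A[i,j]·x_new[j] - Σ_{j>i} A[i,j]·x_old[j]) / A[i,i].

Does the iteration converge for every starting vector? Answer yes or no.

Let D = diag(3.9, -3.9, -4.1, 3.4); L, U the strict triangles.
T_GS = -(D+L)⁻¹U: row 0 first, T[0,3] = -(0.6)/(3.9) = -0.1538; later rows by forward substitution.
  T[0,:] = [+0.0000 +0.6410 -0.7692 -0.1538]
  T[1,:] = [+0.0000 +0.5424 -0.4458 +0.3826]
  T[2,:] = [+0.0000 -0.6771 +0.6925 -0.5523]
  T[3,:] = [+0.0000 -0.0950 +0.0332 -0.5206]
|eigenvalues of T|: 1.1388, 0.4880, 0.0635, 0.0000.
ρ = 1.1388; 1.1388 > 1 ⇒ diverges.

no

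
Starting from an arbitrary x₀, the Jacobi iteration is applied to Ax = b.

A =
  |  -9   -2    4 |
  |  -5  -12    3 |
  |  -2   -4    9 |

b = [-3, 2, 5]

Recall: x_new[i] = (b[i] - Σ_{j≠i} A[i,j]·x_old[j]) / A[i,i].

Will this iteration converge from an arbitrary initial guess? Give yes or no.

yes

Split A = D + L + U, D = diag(-9, -12, 9).
T_J = -D⁻¹(L+U): T[0,2] = -(4)/(-9) = +0.4444; T[0,0] = 0.
  T[0,:] = [+0.0000  -0.2222  +0.4444]
  T[1,:] = [-0.4167  +0.0000  +0.2500]
  T[2,:] = [+0.2222  +0.4444  +0.0000]
|λ(T)| sorted: 0.6667, 0.3768, 0.3768.
spectral radius ρ = 0.6667; 0.6667 < 1: convergent.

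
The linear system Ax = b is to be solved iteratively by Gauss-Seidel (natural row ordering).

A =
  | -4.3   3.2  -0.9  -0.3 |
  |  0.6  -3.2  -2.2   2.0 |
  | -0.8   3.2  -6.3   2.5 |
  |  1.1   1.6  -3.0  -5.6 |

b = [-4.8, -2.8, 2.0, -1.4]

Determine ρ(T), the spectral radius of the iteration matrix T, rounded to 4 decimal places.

0.6604

Diagonal D = diag(-4.3, -3.2, -6.3, -5.6); L, U strict lower/upper.
Gauss-Seidel: T = -(D+L)⁻¹U, row 0 first, T[0,2] = -(-0.9)/(-4.3) = -0.2093; later rows by forward substitution.
  T[0,:] = [+0.0000  +0.7442  -0.2093  -0.0698]
  T[1,:] = [+0.0000  +0.1395  -0.7267  +0.6119]
  T[2,:] = [+0.0000  -0.0236  -0.3426  +0.7165]
  T[3,:] = [+0.0000  +0.1987  -0.0652  -0.2227]
|eigenvalues of T|: 0.6604, 0.2457, 0.2457, 0.0000.
ρ = 0.6604; 0.6604 < 1, so it converges for any x₀.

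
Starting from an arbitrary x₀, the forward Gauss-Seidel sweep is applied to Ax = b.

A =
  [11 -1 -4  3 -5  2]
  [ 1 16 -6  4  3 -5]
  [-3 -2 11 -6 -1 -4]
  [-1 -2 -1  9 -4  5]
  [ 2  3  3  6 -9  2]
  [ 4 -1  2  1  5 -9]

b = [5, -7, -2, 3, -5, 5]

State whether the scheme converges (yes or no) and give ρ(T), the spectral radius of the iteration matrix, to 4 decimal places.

Write A = D+L+U with D = diag(11, 16, 11, 9, -9, -9).
Gauss-Seidel: T = -(D+L)⁻¹U, row 0 first, T[0,3] = -(3)/(11) = -0.2727; later rows by forward substitution.
  T[0,:] = [+0.0000 +0.0909 +0.3636 -0.2727 +0.4545 -0.1818]
  T[1,:] = [+0.0000 -0.0057 +0.3523 -0.2330 -0.2159 +0.3239]
  T[2,:] = [+0.0000 +0.0238 +0.1632 +0.4287 +0.1756 +0.3729]
  T[3,:] = [+0.0000 +0.0115 +0.1368 -0.0344 +0.4665 -0.4624]
  T[4,:] = [+0.0000 +0.0339 +0.3439 -0.0183 +0.3986 +0.1059]
  T[5,:] = [+0.0000 +0.0664 +0.3650 -0.0141 +0.5383 -0.0265]
eigenvalue magnitudes: 0.8438, 0.2916, 0.2916, 0.1067, 0.1067, 0.0000.
ρ = 0.8438; 0.8438 < 1: convergent.

yes, ρ = 0.8438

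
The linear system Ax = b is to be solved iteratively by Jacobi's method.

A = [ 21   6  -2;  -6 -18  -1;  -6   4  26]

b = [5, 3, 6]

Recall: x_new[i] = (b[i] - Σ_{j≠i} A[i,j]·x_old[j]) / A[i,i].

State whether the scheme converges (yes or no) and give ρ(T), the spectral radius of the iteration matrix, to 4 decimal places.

Split A = D + L + U, D = diag(21, -18, 26).
Jacobi T = -D⁻¹(L+U): T[1,2] = -(-1)/(-18) = -0.0556; T[1,1] = 0.
  T[0,:] = [+0.0000 -0.2857 +0.0952]
  T[1,:] = [-0.3333 +0.0000 -0.0556]
  T[2,:] = [+0.2308 -0.1538 +0.0000]
|roots of det(T-λI)|: 0.3847, 0.3139, 0.0708.
ρ(T) = max|λ| = 0.3847; 0.3847 < 1: convergent.

yes, ρ = 0.3847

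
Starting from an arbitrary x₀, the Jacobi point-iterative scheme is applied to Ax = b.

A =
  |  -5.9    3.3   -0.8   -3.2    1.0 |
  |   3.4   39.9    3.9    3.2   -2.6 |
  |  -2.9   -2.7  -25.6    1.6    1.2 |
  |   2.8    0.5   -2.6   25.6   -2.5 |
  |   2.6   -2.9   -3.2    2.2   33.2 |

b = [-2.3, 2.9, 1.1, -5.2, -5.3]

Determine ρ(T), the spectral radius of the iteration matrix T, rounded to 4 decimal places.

Write A = D+L+U with D = diag(-5.9, 39.9, -25.6, 25.6, 33.2).
Jacobi T = -D⁻¹(L+U): T[2,1] = -(-2.7)/(-25.6) = -0.1055; T[2,2] = 0.
  T[0,:] = [+0.0000  +0.5593  -0.1356  -0.5424  +0.1695]
  T[1,:] = [-0.0852  +0.0000  -0.0977  -0.0802  +0.0652]
  T[2,:] = [-0.1133  -0.1055  +0.0000  +0.0625  +0.0469]
  T[3,:] = [-0.1094  -0.0195  +0.1016  +0.0000  +0.0977]
  T[4,:] = [-0.0783  +0.0873  +0.0964  -0.0663  +0.0000]
|λ(T)| sorted: 0.3213, 0.1997, 0.1997, 0.1245, 0.0175.
ρ(T) = max|λ| = 0.3213; 0.3213 < 1, so it converges for any x₀.

0.3213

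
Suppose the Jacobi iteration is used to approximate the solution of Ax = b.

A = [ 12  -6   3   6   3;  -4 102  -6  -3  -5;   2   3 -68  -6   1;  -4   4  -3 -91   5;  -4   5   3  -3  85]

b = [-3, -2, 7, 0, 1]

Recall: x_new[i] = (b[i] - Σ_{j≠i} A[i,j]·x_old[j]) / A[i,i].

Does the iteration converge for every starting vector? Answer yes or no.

yes

Write A = D+L+U with D = diag(12, 102, -68, -91, 85).
Jacobi T = -D⁻¹(L+U): T[0,3] = -(6)/(12) = -0.5000; T[0,0] = 0.
  T[0,:] = [+0.0000, +0.5000, -0.2500, -0.5000, -0.2500]
  T[1,:] = [+0.0392, +0.0000, +0.0588, +0.0294, +0.0490]
  T[2,:] = [+0.0294, +0.0441, +0.0000, -0.0882, +0.0147]
  T[3,:] = [-0.0440, +0.0440, -0.0330, +0.0000, +0.0549]
  T[4,:] = [+0.0471, -0.0588, -0.0353, +0.0353, +0.0000]
eigenvalue magnitudes: 0.2048, 0.1738, 0.0978, 0.0978, 0.0483.
spectral radius ρ = 0.2048; 0.2048 < 1: convergent.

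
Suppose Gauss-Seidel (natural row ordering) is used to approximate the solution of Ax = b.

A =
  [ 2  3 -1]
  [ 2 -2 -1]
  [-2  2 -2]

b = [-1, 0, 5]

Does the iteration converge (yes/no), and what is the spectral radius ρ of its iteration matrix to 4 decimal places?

no, ρ = 1.5000

Diagonal D = diag(2, -2, -2); L, U strict lower/upper.
Gauss-Seidel: T = -(D+L)⁻¹U, row 0 first, T[0,2] = -(-1)/(2) = +0.5000; later rows by forward substitution.
  T[0,:] = [+0.0000 -1.5000 +0.5000]
  T[1,:] = [+0.0000 -1.5000 +0.0000]
  T[2,:] = [+0.0000 +0.0000 -0.5000]
moduli |λ_i(T)| = 1.5000, 0.5000, 0.0000.
spectral radius ρ = 1.5000; 1.5000 > 1: divergent.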